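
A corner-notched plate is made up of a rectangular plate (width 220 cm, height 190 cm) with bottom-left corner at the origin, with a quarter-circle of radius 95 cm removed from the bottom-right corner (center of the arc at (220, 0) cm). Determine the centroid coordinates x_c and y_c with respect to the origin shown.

plate: A = 220 × 190 = 41800.00, centroid at (110.00, 95.00).
removed quarter-circle: A = −¼π·95² = -7088.22, centroid at (179.68, 40.32).
ΣA = 34711.78 cm²
ΣAx_c = (41800.00)(110.00) + (-7088.22)(179.68) = 3324383.61 cm³
ΣAy_c = (41800.00)(95.00) + (-7088.22)(40.32) = 3685208.33 cm³
x_c = 3324383.61 / 34711.78 = 95.77 cm
y_c = 3685208.33 / 34711.78 = 106.17 cm

x_c = 95.77 cm, y_c = 106.17 cm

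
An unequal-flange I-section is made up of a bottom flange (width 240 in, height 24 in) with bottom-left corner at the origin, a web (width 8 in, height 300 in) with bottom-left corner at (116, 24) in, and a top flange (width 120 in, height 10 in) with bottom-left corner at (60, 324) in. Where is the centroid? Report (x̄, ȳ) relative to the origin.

x̄ = 120.00 in, ȳ = 94.18 in

bottom flange: A = 240 × 24 = 5760.00, centroid at (120.00, 12.00).
web: A = 8 × 300 = 2400.00, centroid at (120.00, 174.00).
top flange: A = 120 × 10 = 1200.00, centroid at (120.00, 329.00).
ΣA = 9360.00 in²
ΣAx̄ = (5760.00)(120.00) + (2400.00)(120.00) + (1200.00)(120.00) = 1123200.00 in³
ΣAȳ = (5760.00)(12.00) + (2400.00)(174.00) + (1200.00)(329.00) = 881520.00 in³
x̄ = 1123200.00 / 9360.00 = 120.00 in
ȳ = 881520.00 / 9360.00 = 94.18 in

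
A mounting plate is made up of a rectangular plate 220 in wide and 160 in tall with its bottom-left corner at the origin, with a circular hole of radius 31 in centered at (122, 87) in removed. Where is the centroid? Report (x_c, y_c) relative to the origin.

x_c = 108.87 in, y_c = 79.34 in

plate: A = 220 × 160 = 35200.00, centroid at (110.00, 80.00).
hole: A = −π·31² = -3019.07, centroid at (122.00, 87.00).
ΣA = 32180.93 in², ΣAx_c = 3503673.39 in³, ΣAy_c = 2553340.86 in³.
x_c = 3503673.39/32180.93 = 108.87 in; y_c = 2553340.86/32180.93 = 79.34 in.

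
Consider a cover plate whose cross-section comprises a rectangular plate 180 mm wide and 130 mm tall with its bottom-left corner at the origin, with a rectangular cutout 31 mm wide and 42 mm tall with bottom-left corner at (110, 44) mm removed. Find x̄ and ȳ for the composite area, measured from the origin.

x̄ = 87.91 mm, ȳ = 65.00 mm

Part | A | x̄ᵢ | ȳᵢ | A·x̄ᵢ | A·ȳᵢ
plate | 23400.00 | 90.00 | 65.00 | 2106000.00 | 1521000.00
hole | -1302.00 | 125.50 | 65.00 | -163401.00 | -84630.00
Σ | 22098.00 |  |  | 1942599.00 | 1436370.00
x̄ = 1942599.00 / 22098.00 = 87.91 mm
ȳ = 1436370.00 / 22098.00 = 65.00 mm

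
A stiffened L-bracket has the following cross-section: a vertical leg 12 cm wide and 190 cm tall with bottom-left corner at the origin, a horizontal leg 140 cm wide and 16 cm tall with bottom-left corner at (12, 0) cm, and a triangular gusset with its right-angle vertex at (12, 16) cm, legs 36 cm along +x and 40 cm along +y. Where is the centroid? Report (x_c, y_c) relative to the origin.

x_c = 40.96 cm, y_c = 48.79 cm

Part | A | x̄ᵢ | ȳᵢ | A·x̄ᵢ | A·ȳᵢ
vertical leg | 2280.00 | 6.00 | 95.00 | 13680.00 | 216600.00
horizontal leg | 2240.00 | 82.00 | 8.00 | 183680.00 | 17920.00
gusset | 720.00 | 24.00 | 29.33 | 17280.00 | 21120.00
Σ | 5240.00 |  |  | 214640.00 | 255640.00
x_c = 214640.00 / 5240.00 = 40.96 cm
y_c = 255640.00 / 5240.00 = 48.79 cm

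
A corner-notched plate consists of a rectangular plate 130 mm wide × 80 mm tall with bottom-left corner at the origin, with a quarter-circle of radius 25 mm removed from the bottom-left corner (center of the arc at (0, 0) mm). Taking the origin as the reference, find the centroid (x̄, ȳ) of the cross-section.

plate: A = 130 × 80 = 10400.00, centroid at (65.00, 40.00).
removed quarter-circle: A = −¼π·25² = -490.87, centroid at (10.61, 10.61).
ΣA = 9909.13 mm², ΣAx̄ = 670791.67 mm³, ΣAȳ = 410791.67 mm³.
x̄ = 670791.67/9909.13 = 67.69 mm; ȳ = 410791.67/9909.13 = 41.46 mm.

x̄ = 67.69 mm, ȳ = 41.46 mm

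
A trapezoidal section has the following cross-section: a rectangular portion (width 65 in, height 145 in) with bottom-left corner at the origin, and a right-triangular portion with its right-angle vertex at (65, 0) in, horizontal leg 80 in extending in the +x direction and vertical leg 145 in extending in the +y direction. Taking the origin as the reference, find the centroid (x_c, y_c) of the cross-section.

x_c = 55.04 in, y_c = 63.29 in

Part | A | x̄ᵢ | ȳᵢ | A·x̄ᵢ | A·ȳᵢ
rectangular portion | 9425.00 | 32.50 | 72.50 | 306312.50 | 683312.50
triangular portion | 5800.00 | 91.67 | 48.33 | 531666.67 | 280333.33
Σ | 15225.00 |  |  | 837979.17 | 963645.83
x_c = 837979.17 / 15225.00 = 55.04 in
y_c = 963645.83 / 15225.00 = 63.29 in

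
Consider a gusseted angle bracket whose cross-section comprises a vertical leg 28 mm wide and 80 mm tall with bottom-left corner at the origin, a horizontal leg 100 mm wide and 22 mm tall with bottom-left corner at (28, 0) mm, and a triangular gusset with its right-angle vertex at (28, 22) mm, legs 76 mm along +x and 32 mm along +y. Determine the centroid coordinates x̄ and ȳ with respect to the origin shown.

x̄ = 47.35 mm, ȳ = 27.14 mm

Part | A | x̄ᵢ | ȳᵢ | A·x̄ᵢ | A·ȳᵢ
vertical leg | 2240.00 | 14.00 | 40.00 | 31360.00 | 89600.00
horizontal leg | 2200.00 | 78.00 | 11.00 | 171600.00 | 24200.00
gusset | 1216.00 | 53.33 | 32.67 | 64853.33 | 39722.67
Σ | 5656.00 |  |  | 267813.33 | 153522.67
x̄ = 267813.33 / 5656.00 = 47.35 mm
ȳ = 153522.67 / 5656.00 = 27.14 mm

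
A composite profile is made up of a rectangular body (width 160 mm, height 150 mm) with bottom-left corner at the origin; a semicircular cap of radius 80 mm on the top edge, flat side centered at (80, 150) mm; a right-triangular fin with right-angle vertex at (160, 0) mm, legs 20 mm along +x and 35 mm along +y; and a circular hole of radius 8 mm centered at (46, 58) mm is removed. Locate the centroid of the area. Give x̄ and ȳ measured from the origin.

x̄ = 81.09 mm, ȳ = 106.48 mm

Part | A | x̄ᵢ | ȳᵢ | A·x̄ᵢ | A·ȳᵢ
rectangular body | 24000.00 | 80.00 | 75.00 | 1920000.00 | 1800000.00
semicircular top | 10053.10 | 80.00 | 183.95 | 804247.72 | 1849297.81
triangular fin | 350.00 | 166.67 | 11.67 | 58333.33 | 4083.33
hole | -201.06 | 46.00 | 58.00 | -9248.85 | -11661.59
Σ | 34202.03 |  |  | 2773332.20 | 3641719.55
x̄ = 2773332.20 / 34202.03 = 81.09 mm
ȳ = 3641719.55 / 34202.03 = 106.48 mm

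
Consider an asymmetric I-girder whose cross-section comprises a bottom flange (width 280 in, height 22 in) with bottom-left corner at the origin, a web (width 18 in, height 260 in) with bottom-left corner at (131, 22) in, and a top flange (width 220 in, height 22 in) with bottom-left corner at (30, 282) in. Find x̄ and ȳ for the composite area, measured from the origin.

x̄ = 140.00 in, ȳ = 140.13 in

bottom flange: A = 280 × 22 = 6160.00, centroid at (140.00, 11.00).
web: A = 18 × 260 = 4680.00, centroid at (140.00, 152.00).
top flange: A = 220 × 22 = 4840.00, centroid at (140.00, 293.00).
ΣA = 15680.00 in²
ΣAx̄ = (6160.00)(140.00) + (4680.00)(140.00) + (4840.00)(140.00) = 2195200.00 in³
ΣAȳ = (6160.00)(11.00) + (4680.00)(152.00) + (4840.00)(293.00) = 2197240.00 in³
x̄ = 2195200.00 / 15680.00 = 140.00 in
ȳ = 2197240.00 / 15680.00 = 140.13 in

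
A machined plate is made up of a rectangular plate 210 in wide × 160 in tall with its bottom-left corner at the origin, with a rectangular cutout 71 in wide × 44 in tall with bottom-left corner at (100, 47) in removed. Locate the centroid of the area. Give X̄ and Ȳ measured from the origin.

Part | A | x̄ᵢ | ȳᵢ | A·x̄ᵢ | A·ȳᵢ
plate | 33600.00 | 105.00 | 80.00 | 3528000.00 | 2688000.00
hole | -3124.00 | 135.50 | 69.00 | -423302.00 | -215556.00
Σ | 30476.00 |  |  | 3104698.00 | 2472444.00
X̄ = 3104698.00 / 30476.00 = 101.87 in
Ȳ = 2472444.00 / 30476.00 = 81.13 in

X̄ = 101.87 in, Ȳ = 81.13 in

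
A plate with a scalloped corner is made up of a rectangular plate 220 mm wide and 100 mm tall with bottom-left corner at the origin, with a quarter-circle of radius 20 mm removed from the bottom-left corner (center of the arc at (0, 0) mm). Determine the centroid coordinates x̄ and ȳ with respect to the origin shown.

x̄ = 111.47 mm, ȳ = 50.60 mm

plate: A = 220 × 100 = 22000.00, centroid at (110.00, 50.00).
removed quarter-circle: A = −¼π·20² = -314.16, centroid at (8.49, 8.49).
ΣA = 21685.84 mm²
ΣAx̄ = (22000.00)(110.00) + (-314.16)(8.49) = 2417333.33 mm³
ΣAȳ = (22000.00)(50.00) + (-314.16)(8.49) = 1097333.33 mm³
x̄ = 2417333.33 / 21685.84 = 111.47 mm
ȳ = 1097333.33 / 21685.84 = 50.60 mm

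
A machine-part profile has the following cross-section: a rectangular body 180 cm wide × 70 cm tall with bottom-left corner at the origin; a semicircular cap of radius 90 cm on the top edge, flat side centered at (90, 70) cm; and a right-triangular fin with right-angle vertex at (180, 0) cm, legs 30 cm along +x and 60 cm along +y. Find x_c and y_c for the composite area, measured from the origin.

x_c = 93.43 cm, y_c = 70.00 cm

Part | A | x̄ᵢ | ȳᵢ | A·x̄ᵢ | A·ȳᵢ
rectangular body | 12600.00 | 90.00 | 35.00 | 1134000.00 | 441000.00
semicircular top | 12723.45 | 90.00 | 108.20 | 1145110.52 | 1376641.52
triangular fin | 900.00 | 190.00 | 20.00 | 171000.00 | 18000.00
Σ | 26223.45 |  |  | 2450110.52 | 1835641.52
x_c = 2450110.52 / 26223.45 = 93.43 cm
y_c = 1835641.52 / 26223.45 = 70.00 cm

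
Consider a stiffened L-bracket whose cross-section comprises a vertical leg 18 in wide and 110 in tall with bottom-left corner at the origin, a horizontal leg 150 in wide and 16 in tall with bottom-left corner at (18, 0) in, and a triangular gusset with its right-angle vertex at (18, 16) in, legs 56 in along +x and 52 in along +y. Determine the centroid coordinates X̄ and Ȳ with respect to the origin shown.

X̄ = 50.45 in, Ȳ = 30.27 in

Part | A | x̄ᵢ | ȳᵢ | A·x̄ᵢ | A·ȳᵢ
vertical leg | 1980.00 | 9.00 | 55.00 | 17820.00 | 108900.00
horizontal leg | 2400.00 | 93.00 | 8.00 | 223200.00 | 19200.00
gusset | 1456.00 | 36.67 | 33.33 | 53386.67 | 48533.33
Σ | 5836.00 |  |  | 294406.67 | 176633.33
X̄ = 294406.67 / 5836.00 = 50.45 in
Ȳ = 176633.33 / 5836.00 = 30.27 in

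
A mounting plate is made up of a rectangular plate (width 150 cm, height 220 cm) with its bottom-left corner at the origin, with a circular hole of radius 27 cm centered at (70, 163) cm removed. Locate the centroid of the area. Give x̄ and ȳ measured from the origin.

plate: A = 150 × 220 = 33000.00, centroid at (75.00, 110.00).
hole: A = −π·27² = -2290.22, centroid at (70.00, 163.00).
ΣA = 30709.78 cm², ΣAx̄ = 2314684.53 cm³, ΣAȳ = 3256693.97 cm³.
x̄ = 2314684.53/30709.78 = 75.37 cm; ȳ = 3256693.97/30709.78 = 106.05 cm.

x̄ = 75.37 cm, ȳ = 106.05 cm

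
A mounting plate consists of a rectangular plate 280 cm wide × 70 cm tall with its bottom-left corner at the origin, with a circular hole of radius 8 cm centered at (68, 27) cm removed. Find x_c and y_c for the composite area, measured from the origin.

plate: A = 280 × 70 = 19600.00, centroid at (140.00, 35.00).
hole: A = −π·8² = -201.06, centroid at (68.00, 27.00).
ΣA = 19398.94 cm²
ΣAx_c = (19600.00)(140.00) + (-201.06)(68.00) = 2730327.79 cm³
ΣAy_c = (19600.00)(35.00) + (-201.06)(27.00) = 680571.33 cm³
x_c = 2730327.79 / 19398.94 = 140.75 cm
y_c = 680571.33 / 19398.94 = 35.08 cm

x_c = 140.75 cm, y_c = 35.08 cm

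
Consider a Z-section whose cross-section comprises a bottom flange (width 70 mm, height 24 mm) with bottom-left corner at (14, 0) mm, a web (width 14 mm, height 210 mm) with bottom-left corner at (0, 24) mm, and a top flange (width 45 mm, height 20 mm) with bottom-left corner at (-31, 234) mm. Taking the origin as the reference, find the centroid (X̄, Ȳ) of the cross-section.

Part | A | x̄ᵢ | ȳᵢ | A·x̄ᵢ | A·ȳᵢ
bottom flange | 1680.00 | 49.00 | 12.00 | 82320.00 | 20160.00
web | 2940.00 | 7.00 | 129.00 | 20580.00 | 379260.00
top flange | 900.00 | -8.50 | 244.00 | -7650.00 | 219600.00
Σ | 5520.00 |  |  | 95250.00 | 619020.00
X̄ = 95250.00 / 5520.00 = 17.26 mm
Ȳ = 619020.00 / 5520.00 = 112.14 mm

X̄ = 17.26 mm, Ȳ = 112.14 mm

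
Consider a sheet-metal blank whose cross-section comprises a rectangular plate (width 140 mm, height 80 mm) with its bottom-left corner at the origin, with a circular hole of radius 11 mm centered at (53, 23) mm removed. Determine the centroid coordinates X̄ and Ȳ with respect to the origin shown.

X̄ = 70.60 mm, Ȳ = 40.60 mm

plate: A = 140 × 80 = 11200.00, centroid at (70.00, 40.00).
hole: A = −π·11² = -380.13, centroid at (53.00, 23.00).
ΣA = 10819.87 mm²
ΣAX̄ = (11200.00)(70.00) + (-380.13)(53.00) = 763852.97 mm³
ΣAȲ = (11200.00)(40.00) + (-380.13)(23.00) = 439256.95 mm³
X̄ = 763852.97 / 10819.87 = 70.60 mm
Ȳ = 439256.95 / 10819.87 = 40.60 mm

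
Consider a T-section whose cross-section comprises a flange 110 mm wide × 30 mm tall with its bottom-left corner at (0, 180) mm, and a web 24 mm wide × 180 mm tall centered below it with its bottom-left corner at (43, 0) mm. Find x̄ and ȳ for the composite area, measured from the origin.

x̄ = 55.00 mm, ȳ = 135.47 mm

web: A = 24 × 180 = 4320.00, centroid at (55.00, 90.00).
flange: A = 110 × 30 = 3300.00, centroid at (55.00, 195.00).
ΣA = 7620.00 mm²
ΣAx̄ = (4320.00)(55.00) + (3300.00)(55.00) = 419100.00 mm³
ΣAȳ = (4320.00)(90.00) + (3300.00)(195.00) = 1032300.00 mm³
x̄ = 419100.00 / 7620.00 = 55.00 mm
ȳ = 1032300.00 / 7620.00 = 135.47 mm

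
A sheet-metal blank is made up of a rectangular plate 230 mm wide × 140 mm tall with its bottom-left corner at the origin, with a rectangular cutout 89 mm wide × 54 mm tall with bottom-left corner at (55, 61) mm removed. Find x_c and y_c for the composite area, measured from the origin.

x_c = 117.72 mm, y_c = 66.84 mm

Part | A | x̄ᵢ | ȳᵢ | A·x̄ᵢ | A·ȳᵢ
plate | 32200.00 | 115.00 | 70.00 | 3703000.00 | 2254000.00
hole | -4806.00 | 99.50 | 88.00 | -478197.00 | -422928.00
Σ | 27394.00 |  |  | 3224803.00 | 1831072.00
x_c = 3224803.00 / 27394.00 = 117.72 mm
y_c = 1831072.00 / 27394.00 = 66.84 mm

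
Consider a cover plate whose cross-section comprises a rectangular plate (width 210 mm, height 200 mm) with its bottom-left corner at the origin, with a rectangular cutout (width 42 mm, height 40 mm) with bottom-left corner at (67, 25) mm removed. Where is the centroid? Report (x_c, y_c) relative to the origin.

x_c = 105.71 mm, y_c = 102.29 mm

Part | A | x̄ᵢ | ȳᵢ | A·x̄ᵢ | A·ȳᵢ
plate | 42000.00 | 105.00 | 100.00 | 4410000.00 | 4200000.00
hole | -1680.00 | 88.00 | 45.00 | -147840.00 | -75600.00
Σ | 40320.00 |  |  | 4262160.00 | 4124400.00
x_c = 4262160.00 / 40320.00 = 105.71 mm
y_c = 4124400.00 / 40320.00 = 102.29 mm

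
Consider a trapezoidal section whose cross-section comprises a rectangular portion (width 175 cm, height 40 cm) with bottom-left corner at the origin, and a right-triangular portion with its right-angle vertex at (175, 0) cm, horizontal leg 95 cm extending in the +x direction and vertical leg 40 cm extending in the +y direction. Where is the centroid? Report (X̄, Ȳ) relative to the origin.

X̄ = 112.94 cm, Ȳ = 18.58 cm

rectangular portion: A = 175 × 40 = 7000.00, centroid at (87.50, 20.00).
triangular portion: A = ½·95·40 = 1900.00, centroid at (206.67, 13.33).
ΣA = 8900.00 cm², ΣAX̄ = 1005166.67 cm³, ΣAȲ = 165333.33 cm³.
X̄ = 1005166.67/8900.00 = 112.94 cm; Ȳ = 165333.33/8900.00 = 18.58 cm.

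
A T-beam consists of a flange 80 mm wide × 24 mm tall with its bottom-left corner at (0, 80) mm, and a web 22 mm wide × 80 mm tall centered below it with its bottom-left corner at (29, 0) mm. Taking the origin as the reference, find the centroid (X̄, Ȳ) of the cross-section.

X̄ = 40.00 mm, Ȳ = 67.13 mm

Part | A | x̄ᵢ | ȳᵢ | A·x̄ᵢ | A·ȳᵢ
web | 1760.00 | 40.00 | 40.00 | 70400.00 | 70400.00
flange | 1920.00 | 40.00 | 92.00 | 76800.00 | 176640.00
Σ | 3680.00 |  |  | 147200.00 | 247040.00
X̄ = 147200.00 / 3680.00 = 40.00 mm
Ȳ = 247040.00 / 3680.00 = 67.13 mm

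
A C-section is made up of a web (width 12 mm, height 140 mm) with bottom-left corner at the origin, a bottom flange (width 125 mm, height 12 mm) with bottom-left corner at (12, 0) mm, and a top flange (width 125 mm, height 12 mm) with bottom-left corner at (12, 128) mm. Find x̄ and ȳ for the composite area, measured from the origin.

x̄ = 49.91 mm, ȳ = 70.00 mm

web: A = 12 × 140 = 1680.00, centroid at (6.00, 70.00).
bottom flange: A = 125 × 12 = 1500.00, centroid at (74.50, 6.00).
top flange: A = 125 × 12 = 1500.00, centroid at (74.50, 134.00).
ΣA = 4680.00 mm²
ΣAx̄ = (1680.00)(6.00) + (1500.00)(74.50) + (1500.00)(74.50) = 233580.00 mm³
ΣAȳ = (1680.00)(70.00) + (1500.00)(6.00) + (1500.00)(134.00) = 327600.00 mm³
x̄ = 233580.00 / 4680.00 = 49.91 mm
ȳ = 327600.00 / 4680.00 = 70.00 mm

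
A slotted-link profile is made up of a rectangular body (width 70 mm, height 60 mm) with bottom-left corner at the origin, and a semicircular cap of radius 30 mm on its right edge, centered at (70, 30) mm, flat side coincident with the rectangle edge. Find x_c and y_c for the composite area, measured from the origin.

x_c = 47.02 mm, y_c = 30.00 mm

rectangular body: A = 70 × 60 = 4200.00, centroid at (35.00, 30.00).
semicircular end: A = ½π·30² = 1413.72, centroid at (82.73, 30.00).
ΣA = 5613.72 mm², ΣAx_c = 263960.17 mm³, ΣAy_c = 168411.50 mm³.
x_c = 263960.17/5613.72 = 47.02 mm; y_c = 168411.50/5613.72 = 30.00 mm.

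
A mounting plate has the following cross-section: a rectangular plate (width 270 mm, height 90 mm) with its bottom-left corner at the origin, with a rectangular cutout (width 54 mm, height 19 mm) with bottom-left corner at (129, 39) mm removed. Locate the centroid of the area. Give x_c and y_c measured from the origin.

x_c = 134.07 mm, y_c = 44.85 mm

Part | A | x̄ᵢ | ȳᵢ | A·x̄ᵢ | A·ȳᵢ
plate | 24300.00 | 135.00 | 45.00 | 3280500.00 | 1093500.00
hole | -1026.00 | 156.00 | 48.50 | -160056.00 | -49761.00
Σ | 23274.00 |  |  | 3120444.00 | 1043739.00
x_c = 3120444.00 / 23274.00 = 134.07 mm
y_c = 1043739.00 / 23274.00 = 44.85 mm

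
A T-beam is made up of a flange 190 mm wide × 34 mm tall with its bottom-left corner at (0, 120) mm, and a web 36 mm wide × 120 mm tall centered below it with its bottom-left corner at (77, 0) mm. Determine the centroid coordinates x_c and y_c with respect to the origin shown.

web: A = 36 × 120 = 4320.00, centroid at (95.00, 60.00).
flange: A = 190 × 34 = 6460.00, centroid at (95.00, 137.00).
ΣA = 10780.00 mm², ΣAx_c = 1024100.00 mm³, ΣAy_c = 1144220.00 mm³.
x_c = 1024100.00/10780.00 = 95.00 mm; y_c = 1144220.00/10780.00 = 106.14 mm.

x_c = 95.00 mm, y_c = 106.14 mm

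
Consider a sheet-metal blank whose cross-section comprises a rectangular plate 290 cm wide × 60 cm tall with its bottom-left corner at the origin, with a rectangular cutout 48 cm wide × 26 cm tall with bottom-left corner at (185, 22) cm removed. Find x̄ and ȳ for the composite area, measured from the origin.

Part | A | x̄ᵢ | ȳᵢ | A·x̄ᵢ | A·ȳᵢ
plate | 17400.00 | 145.00 | 30.00 | 2523000.00 | 522000.00
hole | -1248.00 | 209.00 | 35.00 | -260832.00 | -43680.00
Σ | 16152.00 |  |  | 2262168.00 | 478320.00
x̄ = 2262168.00 / 16152.00 = 140.05 cm
ȳ = 478320.00 / 16152.00 = 29.61 cm

x̄ = 140.05 cm, ȳ = 29.61 cm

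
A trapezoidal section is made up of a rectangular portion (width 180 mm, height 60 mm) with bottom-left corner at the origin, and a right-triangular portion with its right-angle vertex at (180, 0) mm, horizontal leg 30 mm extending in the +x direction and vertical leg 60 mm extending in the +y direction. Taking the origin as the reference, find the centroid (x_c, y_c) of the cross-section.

rectangular portion: A = 180 × 60 = 10800.00, centroid at (90.00, 30.00).
triangular portion: A = ½·30·60 = 900.00, centroid at (190.00, 20.00).
ΣA = 11700.00 mm², ΣAx_c = 1143000.00 mm³, ΣAy_c = 342000.00 mm³.
x_c = 1143000.00/11700.00 = 97.69 mm; y_c = 342000.00/11700.00 = 29.23 mm.

x_c = 97.69 mm, y_c = 29.23 mm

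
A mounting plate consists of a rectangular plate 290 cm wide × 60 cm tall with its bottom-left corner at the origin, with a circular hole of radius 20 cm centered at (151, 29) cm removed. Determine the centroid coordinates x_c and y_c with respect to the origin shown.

x_c = 144.53 cm, y_c = 30.08 cm

plate: A = 290 × 60 = 17400.00, centroid at (145.00, 30.00).
hole: A = −π·20² = -1256.64, centroid at (151.00, 29.00).
ΣA = 16143.36 cm²
ΣAx_c = (17400.00)(145.00) + (-1256.64)(151.00) = 2333247.80 cm³
ΣAy_c = (17400.00)(30.00) + (-1256.64)(29.00) = 485557.53 cm³
x_c = 2333247.80 / 16143.36 = 144.53 cm
y_c = 485557.53 / 16143.36 = 30.08 cm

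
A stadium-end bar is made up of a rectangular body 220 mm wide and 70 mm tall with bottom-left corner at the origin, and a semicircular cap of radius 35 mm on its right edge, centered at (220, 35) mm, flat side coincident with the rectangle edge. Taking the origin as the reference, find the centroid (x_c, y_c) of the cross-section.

x_c = 123.87 mm, y_c = 35.00 mm

Part | A | x̄ᵢ | ȳᵢ | A·x̄ᵢ | A·ȳᵢ
rectangular body | 15400.00 | 110.00 | 35.00 | 1694000.00 | 539000.00
semicircular end | 1924.23 | 234.85 | 35.00 | 451912.94 | 67347.89
Σ | 17324.23 |  |  | 2145912.94 | 606347.89
x_c = 2145912.94 / 17324.23 = 123.87 mm
y_c = 606347.89 / 17324.23 = 35.00 mm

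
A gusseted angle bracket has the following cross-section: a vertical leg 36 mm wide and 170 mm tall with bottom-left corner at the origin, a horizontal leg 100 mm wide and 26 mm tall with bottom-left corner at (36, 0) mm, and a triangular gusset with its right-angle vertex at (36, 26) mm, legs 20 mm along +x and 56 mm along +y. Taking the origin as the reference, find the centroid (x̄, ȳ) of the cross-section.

Part | A | x̄ᵢ | ȳᵢ | A·x̄ᵢ | A·ȳᵢ
vertical leg | 6120.00 | 18.00 | 85.00 | 110160.00 | 520200.00
horizontal leg | 2600.00 | 86.00 | 13.00 | 223600.00 | 33800.00
gusset | 560.00 | 42.67 | 44.67 | 23893.33 | 25013.33
Σ | 9280.00 |  |  | 357653.33 | 579013.33
x̄ = 357653.33 / 9280.00 = 38.54 mm
ȳ = 579013.33 / 9280.00 = 62.39 mm

x̄ = 38.54 mm, ȳ = 62.39 mm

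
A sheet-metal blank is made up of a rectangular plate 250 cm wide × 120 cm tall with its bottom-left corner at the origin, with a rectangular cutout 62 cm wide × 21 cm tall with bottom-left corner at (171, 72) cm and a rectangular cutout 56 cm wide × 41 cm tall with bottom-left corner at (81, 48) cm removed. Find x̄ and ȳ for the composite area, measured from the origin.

plate: A = 250 × 120 = 30000.00, centroid at (125.00, 60.00).
hole 1: A = −(62 × 21) = -1302.00, centroid at (202.00, 82.50).
hole 2: A = −(56 × 41) = -2296.00, centroid at (109.00, 68.50).
ΣA = 26402.00 cm²
ΣAx̄ = (30000.00)(125.00) + (-1302.00)(202.00) + (-2296.00)(109.00) = 3236732.00 cm³
ΣAȳ = (30000.00)(60.00) + (-1302.00)(82.50) + (-2296.00)(68.50) = 1535309.00 cm³
x̄ = 3236732.00 / 26402.00 = 122.59 cm
ȳ = 1535309.00 / 26402.00 = 58.15 cm

x̄ = 122.59 cm, ȳ = 58.15 cm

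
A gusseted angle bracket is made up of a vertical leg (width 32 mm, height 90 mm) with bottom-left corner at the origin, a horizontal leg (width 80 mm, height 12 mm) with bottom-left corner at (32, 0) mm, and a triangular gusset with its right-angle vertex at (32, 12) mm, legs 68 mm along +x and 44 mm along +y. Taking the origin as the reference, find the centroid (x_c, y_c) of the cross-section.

vertical leg: A = 32 × 90 = 2880.00, centroid at (16.00, 45.00).
horizontal leg: A = 80 × 12 = 960.00, centroid at (72.00, 6.00).
gusset: A = ½·68·44 = 1496.00, centroid at (54.67, 26.67).
ΣA = 5336.00 mm²
ΣAx_c = (2880.00)(16.00) + (960.00)(72.00) + (1496.00)(54.67) = 196981.33 mm³
ΣAy_c = (2880.00)(45.00) + (960.00)(6.00) + (1496.00)(26.67) = 175253.33 mm³
x_c = 196981.33 / 5336.00 = 36.92 mm
y_c = 175253.33 / 5336.00 = 32.84 mm

x_c = 36.92 mm, y_c = 32.84 mm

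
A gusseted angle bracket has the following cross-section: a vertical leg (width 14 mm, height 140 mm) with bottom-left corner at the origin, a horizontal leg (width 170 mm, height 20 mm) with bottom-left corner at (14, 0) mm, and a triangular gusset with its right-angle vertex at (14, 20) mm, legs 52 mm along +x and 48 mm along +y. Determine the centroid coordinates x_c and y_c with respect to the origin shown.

x_c = 58.93 mm, y_c = 32.71 mm

vertical leg: A = 14 × 140 = 1960.00, centroid at (7.00, 70.00).
horizontal leg: A = 170 × 20 = 3400.00, centroid at (99.00, 10.00).
gusset: A = ½·52·48 = 1248.00, centroid at (31.33, 36.00).
ΣA = 6608.00 mm²
ΣAx_c = (1960.00)(7.00) + (3400.00)(99.00) + (1248.00)(31.33) = 389424.00 mm³
ΣAy_c = (1960.00)(70.00) + (3400.00)(10.00) + (1248.00)(36.00) = 216128.00 mm³
x_c = 389424.00 / 6608.00 = 58.93 mm
y_c = 216128.00 / 6608.00 = 32.71 mm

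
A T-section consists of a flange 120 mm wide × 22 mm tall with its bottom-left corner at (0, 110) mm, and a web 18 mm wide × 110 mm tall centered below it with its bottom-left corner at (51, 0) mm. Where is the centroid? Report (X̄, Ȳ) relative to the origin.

web: A = 18 × 110 = 1980.00, centroid at (60.00, 55.00).
flange: A = 120 × 22 = 2640.00, centroid at (60.00, 121.00).
ΣA = 4620.00 mm², ΣAX̄ = 277200.00 mm³, ΣAȲ = 428340.00 mm³.
X̄ = 277200.00/4620.00 = 60.00 mm; Ȳ = 428340.00/4620.00 = 92.71 mm.

X̄ = 60.00 mm, Ȳ = 92.71 mm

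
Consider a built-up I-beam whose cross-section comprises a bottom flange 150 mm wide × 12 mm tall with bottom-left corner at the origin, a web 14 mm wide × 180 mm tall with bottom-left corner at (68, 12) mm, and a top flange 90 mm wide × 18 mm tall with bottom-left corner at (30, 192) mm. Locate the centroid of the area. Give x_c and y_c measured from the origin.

x_c = 75.00 mm, y_c = 99.91 mm

bottom flange: A = 150 × 12 = 1800.00, centroid at (75.00, 6.00).
web: A = 14 × 180 = 2520.00, centroid at (75.00, 102.00).
top flange: A = 90 × 18 = 1620.00, centroid at (75.00, 201.00).
ΣA = 5940.00 mm²
ΣAx_c = (1800.00)(75.00) + (2520.00)(75.00) + (1620.00)(75.00) = 445500.00 mm³
ΣAy_c = (1800.00)(6.00) + (2520.00)(102.00) + (1620.00)(201.00) = 593460.00 mm³
x_c = 445500.00 / 5940.00 = 75.00 mm
y_c = 593460.00 / 5940.00 = 99.91 mm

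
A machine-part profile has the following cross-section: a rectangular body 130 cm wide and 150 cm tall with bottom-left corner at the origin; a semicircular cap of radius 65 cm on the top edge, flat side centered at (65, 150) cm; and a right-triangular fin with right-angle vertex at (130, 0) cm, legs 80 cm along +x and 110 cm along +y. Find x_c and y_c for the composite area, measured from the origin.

x_c = 78.21 cm, y_c = 91.77 cm

Part | A | x̄ᵢ | ȳᵢ | A·x̄ᵢ | A·ȳᵢ
rectangular body | 19500.00 | 65.00 | 75.00 | 1267500.00 | 1462500.00
semicircular top | 6636.61 | 65.00 | 177.59 | 431379.94 | 1178575.51
triangular fin | 4400.00 | 156.67 | 36.67 | 689333.33 | 161333.33
Σ | 30536.61 |  |  | 2388213.27 | 2802408.84
x_c = 2388213.27 / 30536.61 = 78.21 cm
y_c = 2802408.84 / 30536.61 = 91.77 cm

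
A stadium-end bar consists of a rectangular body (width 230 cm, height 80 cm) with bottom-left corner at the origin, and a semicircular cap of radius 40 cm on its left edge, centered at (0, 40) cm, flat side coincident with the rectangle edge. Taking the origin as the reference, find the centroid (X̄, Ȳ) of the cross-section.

X̄ = 99.14 cm, Ȳ = 40.00 cm

rectangular body: A = 230 × 80 = 18400.00, centroid at (115.00, 40.00).
semicircular end: A = ½π·40² = 2513.27, centroid at (-16.98, 40.00).
ΣA = 20913.27 cm², ΣAX̄ = 2073333.33 cm³, ΣAȲ = 836530.96 cm³.
X̄ = 2073333.33/20913.27 = 99.14 cm; Ȳ = 836530.96/20913.27 = 40.00 cm.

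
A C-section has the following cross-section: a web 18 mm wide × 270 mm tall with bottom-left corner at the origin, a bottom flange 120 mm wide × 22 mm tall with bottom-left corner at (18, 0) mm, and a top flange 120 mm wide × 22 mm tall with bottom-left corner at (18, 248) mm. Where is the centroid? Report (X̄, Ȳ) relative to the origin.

web: A = 18 × 270 = 4860.00, centroid at (9.00, 135.00).
bottom flange: A = 120 × 22 = 2640.00, centroid at (78.00, 11.00).
top flange: A = 120 × 22 = 2640.00, centroid at (78.00, 259.00).
ΣA = 10140.00 mm², ΣAX̄ = 455580.00 mm³, ΣAȲ = 1368900.00 mm³.
X̄ = 455580.00/10140.00 = 44.93 mm; Ȳ = 1368900.00/10140.00 = 135.00 mm.

X̄ = 44.93 mm, Ȳ = 135.00 mm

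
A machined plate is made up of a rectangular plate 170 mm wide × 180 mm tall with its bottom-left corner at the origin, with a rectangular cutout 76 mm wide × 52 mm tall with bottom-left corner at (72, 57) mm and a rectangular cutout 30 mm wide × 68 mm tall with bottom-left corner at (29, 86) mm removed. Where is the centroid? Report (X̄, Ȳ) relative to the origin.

X̄ = 84.38 mm, Ȳ = 88.64 mm

plate: A = 170 × 180 = 30600.00, centroid at (85.00, 90.00).
hole 1: A = −(76 × 52) = -3952.00, centroid at (110.00, 83.00).
hole 2: A = −(30 × 68) = -2040.00, centroid at (44.00, 120.00).
ΣA = 24608.00 mm²
ΣAX̄ = (30600.00)(85.00) + (-3952.00)(110.00) + (-2040.00)(44.00) = 2076520.00 mm³
ΣAȲ = (30600.00)(90.00) + (-3952.00)(83.00) + (-2040.00)(120.00) = 2181184.00 mm³
X̄ = 2076520.00 / 24608.00 = 84.38 mm
Ȳ = 2181184.00 / 24608.00 = 88.64 mm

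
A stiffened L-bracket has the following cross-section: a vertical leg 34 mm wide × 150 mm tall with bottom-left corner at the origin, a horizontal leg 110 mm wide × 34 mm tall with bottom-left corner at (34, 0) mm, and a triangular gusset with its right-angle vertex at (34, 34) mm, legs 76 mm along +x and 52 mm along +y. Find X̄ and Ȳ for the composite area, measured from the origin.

X̄ = 49.63 mm, Ȳ = 50.62 mm

vertical leg: A = 34 × 150 = 5100.00, centroid at (17.00, 75.00).
horizontal leg: A = 110 × 34 = 3740.00, centroid at (89.00, 17.00).
gusset: A = ½·76·52 = 1976.00, centroid at (59.33, 51.33).
ΣA = 10816.00 mm², ΣAX̄ = 536802.67 mm³, ΣAȲ = 547514.67 mm³.
X̄ = 536802.67/10816.00 = 49.63 mm; Ȳ = 547514.67/10816.00 = 50.62 mm.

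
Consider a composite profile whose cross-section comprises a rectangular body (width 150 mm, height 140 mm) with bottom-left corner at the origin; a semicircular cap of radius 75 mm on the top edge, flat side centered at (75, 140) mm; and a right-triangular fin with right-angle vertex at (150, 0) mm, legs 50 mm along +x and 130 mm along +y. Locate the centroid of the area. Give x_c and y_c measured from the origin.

x_c = 84.00 mm, y_c = 94.58 mm

rectangular body: A = 150 × 140 = 21000.00, centroid at (75.00, 70.00).
semicircular top: A = ½π·75² = 8835.73, centroid at (75.00, 171.83).
triangular fin: A = ½·50·130 = 3250.00, centroid at (166.67, 43.33).
ΣA = 33085.73 mm², ΣAx_c = 2779346.37 mm³, ΣAy_c = 3129085.44 mm³.
x_c = 2779346.37/33085.73 = 84.00 mm; y_c = 3129085.44/33085.73 = 94.58 mm.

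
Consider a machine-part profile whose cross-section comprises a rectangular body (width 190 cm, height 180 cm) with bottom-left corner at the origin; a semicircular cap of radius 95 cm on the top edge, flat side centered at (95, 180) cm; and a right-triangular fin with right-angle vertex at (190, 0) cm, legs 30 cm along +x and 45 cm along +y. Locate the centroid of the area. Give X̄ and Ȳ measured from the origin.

X̄ = 96.44 cm, Ȳ = 126.63 cm

Part | A | x̄ᵢ | ȳᵢ | A·x̄ᵢ | A·ȳᵢ
rectangular body | 34200.00 | 95.00 | 90.00 | 3249000.00 | 3078000.00
semicircular top | 14176.44 | 95.00 | 220.32 | 1346761.50 | 3123341.97
triangular fin | 675.00 | 200.00 | 15.00 | 135000.00 | 10125.00
Σ | 49051.44 |  |  | 4730761.50 | 6211466.97
X̄ = 4730761.50 / 49051.44 = 96.44 cm
Ȳ = 6211466.97 / 49051.44 = 126.63 cm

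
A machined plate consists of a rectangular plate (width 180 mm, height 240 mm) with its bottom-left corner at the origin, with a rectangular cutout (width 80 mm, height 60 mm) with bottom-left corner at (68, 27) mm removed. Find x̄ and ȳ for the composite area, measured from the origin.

Part | A | x̄ᵢ | ȳᵢ | A·x̄ᵢ | A·ȳᵢ
plate | 43200.00 | 90.00 | 120.00 | 3888000.00 | 5184000.00
hole | -4800.00 | 108.00 | 57.00 | -518400.00 | -273600.00
Σ | 38400.00 |  |  | 3369600.00 | 4910400.00
x̄ = 3369600.00 / 38400.00 = 87.75 mm
ȳ = 4910400.00 / 38400.00 = 127.88 mm

x̄ = 87.75 mm, ȳ = 127.88 mm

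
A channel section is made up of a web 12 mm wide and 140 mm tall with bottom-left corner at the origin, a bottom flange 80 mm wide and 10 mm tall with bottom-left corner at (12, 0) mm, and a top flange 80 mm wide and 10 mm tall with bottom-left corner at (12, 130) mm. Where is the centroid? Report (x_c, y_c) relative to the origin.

x_c = 28.44 mm, y_c = 70.00 mm

web: A = 12 × 140 = 1680.00, centroid at (6.00, 70.00).
bottom flange: A = 80 × 10 = 800.00, centroid at (52.00, 5.00).
top flange: A = 80 × 10 = 800.00, centroid at (52.00, 135.00).
ΣA = 3280.00 mm², ΣAx_c = 93280.00 mm³, ΣAy_c = 229600.00 mm³.
x_c = 93280.00/3280.00 = 28.44 mm; y_c = 229600.00/3280.00 = 70.00 mm.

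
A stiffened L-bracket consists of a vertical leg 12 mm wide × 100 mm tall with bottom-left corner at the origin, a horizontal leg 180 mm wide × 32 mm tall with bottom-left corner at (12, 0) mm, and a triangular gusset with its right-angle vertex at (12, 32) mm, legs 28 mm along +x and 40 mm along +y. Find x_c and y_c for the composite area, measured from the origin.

x_c = 80.67 mm, y_c = 23.61 mm

Part | A | x̄ᵢ | ȳᵢ | A·x̄ᵢ | A·ȳᵢ
vertical leg | 1200.00 | 6.00 | 50.00 | 7200.00 | 60000.00
horizontal leg | 5760.00 | 102.00 | 16.00 | 587520.00 | 92160.00
gusset | 560.00 | 21.33 | 45.33 | 11946.67 | 25386.67
Σ | 7520.00 |  |  | 606666.67 | 177546.67
x_c = 606666.67 / 7520.00 = 80.67 mm
y_c = 177546.67 / 7520.00 = 23.61 mm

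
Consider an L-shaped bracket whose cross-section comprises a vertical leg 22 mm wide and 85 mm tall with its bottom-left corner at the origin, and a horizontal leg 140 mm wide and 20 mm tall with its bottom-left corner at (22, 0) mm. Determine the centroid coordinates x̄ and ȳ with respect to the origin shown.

x̄ = 59.57 mm, ȳ = 23.01 mm

vertical leg: A = 22 × 85 = 1870.00, centroid at (11.00, 42.50).
horizontal leg: A = 140 × 20 = 2800.00, centroid at (92.00, 10.00).
ΣA = 4670.00 mm²
ΣAx̄ = (1870.00)(11.00) + (2800.00)(92.00) = 278170.00 mm³
ΣAȳ = (1870.00)(42.50) + (2800.00)(10.00) = 107475.00 mm³
x̄ = 278170.00 / 4670.00 = 59.57 mm
ȳ = 107475.00 / 4670.00 = 23.01 mm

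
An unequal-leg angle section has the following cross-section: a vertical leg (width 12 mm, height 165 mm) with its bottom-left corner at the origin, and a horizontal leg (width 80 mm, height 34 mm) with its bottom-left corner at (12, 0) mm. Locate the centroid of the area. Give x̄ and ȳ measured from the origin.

vertical leg: A = 12 × 165 = 1980.00, centroid at (6.00, 82.50).
horizontal leg: A = 80 × 34 = 2720.00, centroid at (52.00, 17.00).
ΣA = 4700.00 mm², ΣAx̄ = 153320.00 mm³, ΣAȳ = 209590.00 mm³.
x̄ = 153320.00/4700.00 = 32.62 mm; ȳ = 209590.00/4700.00 = 44.59 mm.

x̄ = 32.62 mm, ȳ = 44.59 mm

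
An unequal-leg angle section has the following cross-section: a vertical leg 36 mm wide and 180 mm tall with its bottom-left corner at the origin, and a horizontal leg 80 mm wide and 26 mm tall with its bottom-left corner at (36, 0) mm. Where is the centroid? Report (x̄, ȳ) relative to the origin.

x̄ = 32.09 mm, ȳ = 71.29 mm

vertical leg: A = 36 × 180 = 6480.00, centroid at (18.00, 90.00).
horizontal leg: A = 80 × 26 = 2080.00, centroid at (76.00, 13.00).
ΣA = 8560.00 mm²
ΣAx̄ = (6480.00)(18.00) + (2080.00)(76.00) = 274720.00 mm³
ΣAȳ = (6480.00)(90.00) + (2080.00)(13.00) = 610240.00 mm³
x̄ = 274720.00 / 8560.00 = 32.09 mm
ȳ = 610240.00 / 8560.00 = 71.29 mm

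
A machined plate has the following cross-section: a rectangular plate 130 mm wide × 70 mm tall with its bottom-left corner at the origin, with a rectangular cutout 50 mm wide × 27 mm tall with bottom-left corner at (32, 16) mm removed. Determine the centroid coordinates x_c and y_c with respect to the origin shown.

Part | A | x̄ᵢ | ȳᵢ | A·x̄ᵢ | A·ȳᵢ
plate | 9100.00 | 65.00 | 35.00 | 591500.00 | 318500.00
hole | -1350.00 | 57.00 | 29.50 | -76950.00 | -39825.00
Σ | 7750.00 |  |  | 514550.00 | 278675.00
x_c = 514550.00 / 7750.00 = 66.39 mm
y_c = 278675.00 / 7750.00 = 35.96 mm

x_c = 66.39 mm, y_c = 35.96 mm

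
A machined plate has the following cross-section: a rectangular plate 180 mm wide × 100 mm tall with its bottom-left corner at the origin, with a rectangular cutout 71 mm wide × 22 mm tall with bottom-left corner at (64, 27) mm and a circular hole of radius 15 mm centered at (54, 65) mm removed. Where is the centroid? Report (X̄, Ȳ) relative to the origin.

X̄ = 90.67 mm, Ȳ = 50.52 mm

plate: A = 180 × 100 = 18000.00, centroid at (90.00, 50.00).
hole 1: A = −(71 × 22) = -1562.00, centroid at (99.50, 38.00).
hole 2: A = −π·15² = -706.86, centroid at (54.00, 65.00).
ΣA = 15731.14 mm², ΣAX̄ = 1426410.65 mm³, ΣAȲ = 794698.21 mm³.
X̄ = 1426410.65/15731.14 = 90.67 mm; Ȳ = 794698.21/15731.14 = 50.52 mm.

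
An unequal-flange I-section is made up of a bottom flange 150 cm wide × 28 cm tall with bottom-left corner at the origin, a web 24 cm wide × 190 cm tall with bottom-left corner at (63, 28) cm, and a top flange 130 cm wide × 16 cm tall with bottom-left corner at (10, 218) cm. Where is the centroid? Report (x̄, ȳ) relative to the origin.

bottom flange: A = 150 × 28 = 4200.00, centroid at (75.00, 14.00).
web: A = 24 × 190 = 4560.00, centroid at (75.00, 123.00).
top flange: A = 130 × 16 = 2080.00, centroid at (75.00, 226.00).
ΣA = 10840.00 cm², ΣAx̄ = 813000.00 cm³, ΣAȳ = 1089760.00 cm³.
x̄ = 813000.00/10840.00 = 75.00 cm; ȳ = 1089760.00/10840.00 = 100.53 cm.

x̄ = 75.00 cm, ȳ = 100.53 cm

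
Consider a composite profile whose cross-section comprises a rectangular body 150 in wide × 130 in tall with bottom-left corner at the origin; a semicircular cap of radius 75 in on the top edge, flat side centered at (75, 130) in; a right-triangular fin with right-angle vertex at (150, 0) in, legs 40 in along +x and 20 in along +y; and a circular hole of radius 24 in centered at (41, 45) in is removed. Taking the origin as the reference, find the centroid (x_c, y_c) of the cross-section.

x_c = 78.60 in, y_c = 97.25 in

Part | A | x̄ᵢ | ȳᵢ | A·x̄ᵢ | A·ȳᵢ
rectangular body | 19500.00 | 75.00 | 65.00 | 1462500.00 | 1267500.00
semicircular top | 8835.73 | 75.00 | 161.83 | 662679.70 | 1429894.81
triangular fin | 400.00 | 163.33 | 6.67 | 65333.33 | 2666.67
hole | -1809.56 | 41.00 | 45.00 | -74191.85 | -81430.08
Σ | 26926.17 |  |  | 2116321.18 | 2618631.40
x_c = 2116321.18 / 26926.17 = 78.60 in
y_c = 2618631.40 / 26926.17 = 97.25 in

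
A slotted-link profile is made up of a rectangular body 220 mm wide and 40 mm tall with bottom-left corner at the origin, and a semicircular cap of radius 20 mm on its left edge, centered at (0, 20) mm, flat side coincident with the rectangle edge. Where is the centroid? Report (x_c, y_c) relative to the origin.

Part | A | x̄ᵢ | ȳᵢ | A·x̄ᵢ | A·ȳᵢ
rectangular body | 8800.00 | 110.00 | 20.00 | 968000.00 | 176000.00
semicircular end | 628.32 | -8.49 | 20.00 | -5333.33 | 12566.37
Σ | 9428.32 |  |  | 962666.67 | 188566.37
x_c = 962666.67 / 9428.32 = 102.10 mm
y_c = 188566.37 / 9428.32 = 20.00 mm

x_c = 102.10 mm, y_c = 20.00 mm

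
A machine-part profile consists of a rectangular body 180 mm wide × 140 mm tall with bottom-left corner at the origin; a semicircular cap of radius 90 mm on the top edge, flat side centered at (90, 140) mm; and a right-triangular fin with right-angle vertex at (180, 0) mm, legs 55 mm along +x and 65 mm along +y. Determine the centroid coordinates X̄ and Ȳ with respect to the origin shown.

rectangular body: A = 180 × 140 = 25200.00, centroid at (90.00, 70.00).
semicircular top: A = ½π·90² = 12723.45, centroid at (90.00, 178.20).
triangular fin: A = ½·55·65 = 1787.50, centroid at (198.33, 21.67).
ΣA = 39710.95 mm²
ΣAX̄ = (25200.00)(90.00) + (12723.45)(90.00) + (1787.50)(198.33) = 3767631.36 mm³
ΣAȲ = (25200.00)(70.00) + (12723.45)(178.20) + (1787.50)(21.67) = 4070012.20 mm³
X̄ = 3767631.36 / 39710.95 = 94.88 mm
Ȳ = 4070012.20 / 39710.95 = 102.49 mm

X̄ = 94.88 mm, Ȳ = 102.49 mm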